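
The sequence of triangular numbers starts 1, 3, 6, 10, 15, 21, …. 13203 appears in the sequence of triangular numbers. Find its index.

162

Set n(n+1)/2 = 13203, giving n² + n − 26406 = 0.
So n = (-1 + 325) / 2 = 324/2 = 162.
Check: 162·163/2 = 13203. ✓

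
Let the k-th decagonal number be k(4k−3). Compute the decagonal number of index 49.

The 49th decagonal number is n(4n−3) with n = 49.
49·(4·49 − 3) = 49·193 = 9457.

9457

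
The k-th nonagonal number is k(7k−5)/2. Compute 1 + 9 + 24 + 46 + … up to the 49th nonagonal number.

138425

Σ i(7i−5)/2 = (7Σi² − 5Σi) / 2 over i = 1..49.
Σi = 1225 and Σi² = 40425.
(7·40425 − 5·1225) / 2 = 276850/2 = 138425.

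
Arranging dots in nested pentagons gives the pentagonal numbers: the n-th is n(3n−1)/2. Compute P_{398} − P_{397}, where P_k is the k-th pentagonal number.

1192

Consecutive pentagonal numbers differ by 3n − 2: here 3·398 − 2 = 1192.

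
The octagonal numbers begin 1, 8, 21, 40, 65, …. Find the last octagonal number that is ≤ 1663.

Solve n(3n−2) ≤ 1663 for integer n.
n = 23 gives 1541 ≤ 1663, while n = 24 gives 1680 > 1663; so the answer is 1541.

1541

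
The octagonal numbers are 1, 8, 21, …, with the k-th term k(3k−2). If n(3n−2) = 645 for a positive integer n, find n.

15

Set n(3n−2) = 645, giving 3n² − 2n − 645 = 0.
The discriminant is 4 + 12·645 = 7744, and √7744 = 88.
So n = (2 + 88) / 6 = 90/6 = 15.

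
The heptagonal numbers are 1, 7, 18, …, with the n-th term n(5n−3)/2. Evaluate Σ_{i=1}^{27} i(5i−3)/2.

16758

Σ i(5i−3)/2 = (5Σi² − 3Σi) / 2 over i = 1..27.
Σi = 378 and Σi² = 6930.
(5·6930 − 3·378) / 2 = 33516/2 = 16758.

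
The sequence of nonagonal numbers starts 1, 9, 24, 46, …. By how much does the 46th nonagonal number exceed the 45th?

316

Consecutive nonagonal numbers differ by 7n − 6: here 7·46 − 6 = 316.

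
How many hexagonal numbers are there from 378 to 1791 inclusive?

17

The n-th hexagonal number is n(2n−1).
Smallest index with value ≥ 378: n = 14 (giving 378).
Largest index with value ≤ 1791: n = 30 (giving 1770).
Indices 14 through 30: 17 terms.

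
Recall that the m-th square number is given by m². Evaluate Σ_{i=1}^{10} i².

385

Σ_{i=1}^{10} i² = 10·11·21/6 = 385.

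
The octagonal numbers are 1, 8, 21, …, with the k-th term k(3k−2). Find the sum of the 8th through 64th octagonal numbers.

263796

Σ i(3i−2) = 3Σi² − 2Σi over i = 8..64.
Σi = 2080 − 28 = 2052 and Σi² = 89440 − 140 = 89300.
3·89300 − 2·2052 = 263796.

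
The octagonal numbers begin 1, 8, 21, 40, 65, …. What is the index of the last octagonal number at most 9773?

Solve n(3n−2) ≤ 9773 for integer n.
n = 57 gives 9633 ≤ 9773, while n = 58 gives 9976 > 9773; so the answer is index 57.

57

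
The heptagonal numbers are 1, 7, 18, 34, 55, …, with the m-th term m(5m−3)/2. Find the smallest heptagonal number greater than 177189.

Solve n(5n−3)/2 > 177189 for integer n.
The largest n with value ≤ 177189 is 266 (since 176491 ≤ 177189 < 177822), so the first above is n = 267, value 177822.

177822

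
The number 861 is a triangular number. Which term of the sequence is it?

41

Set n(n+1)/2 = 861, giving n² + n − 1722 = 0.
The discriminant is 1 + 8·861 = 6889, and √6889 = 83.
So n = (-1 + 83) / 2 = 82/2 = 41.
Check: 41·42/2 = 861. ✓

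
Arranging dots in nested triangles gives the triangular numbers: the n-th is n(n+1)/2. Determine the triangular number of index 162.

The 162nd triangular number is n(n+1)/2 with n = 162.
162·163/2 = 26406/2 = 13203.

13203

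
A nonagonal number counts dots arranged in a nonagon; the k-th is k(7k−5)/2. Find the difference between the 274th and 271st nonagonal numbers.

274·(7·274 − 5)/2 = 262081 and 271·(7·271 − 5)/2 = 256366.
Difference: 262081 − 256366 = 5715.

5715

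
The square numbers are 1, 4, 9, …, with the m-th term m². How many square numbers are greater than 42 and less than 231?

9

The n-th square number is n².
Smallest index with value > 42: n = 7 (giving 49).
Largest index with value < 231: n = 15 (giving 225).
Indices 7 through 15: 9 terms.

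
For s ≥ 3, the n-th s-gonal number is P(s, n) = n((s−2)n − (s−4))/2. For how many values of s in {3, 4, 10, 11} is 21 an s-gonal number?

1

s = 3: P(3, 6) = 21. ✓
s = 4: P(4, 4) = 16 and P(4, 5) = 25; 21 is not s-gonal.
s = 10: P(10, 2) = 10 and P(10, 3) = 27; 21 is not s-gonal.
s = 11: P(11, 2) = 11 and P(11, 3) = 30; 21 is not s-gonal.
Hits: s ∈ {3} → 1.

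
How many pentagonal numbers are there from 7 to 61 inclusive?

The n-th pentagonal number is n(3n−1)/2.
Smallest index with value ≥ 7: n = 3 (giving 12).
Largest index with value ≤ 61: n = 6 (giving 51).
Indices 3 through 6: 4 terms.

4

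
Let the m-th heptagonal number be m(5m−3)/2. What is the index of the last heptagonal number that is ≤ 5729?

48

Solve n(5n−3)/2 ≤ 5729 for integer n.
n = 48 gives 5688 ≤ 5729, while n = 49 gives 5929 > 5729; so the answer is index 48.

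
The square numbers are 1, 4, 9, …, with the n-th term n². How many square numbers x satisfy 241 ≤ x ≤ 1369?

22

The n-th square number is n².
Smallest index with value ≥ 241: n = 16 (giving 256).
Largest index with value ≤ 1369: n = 37 (giving 1369).
Indices 16 through 37: 22 terms.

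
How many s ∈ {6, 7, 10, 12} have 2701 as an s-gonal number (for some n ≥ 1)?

s = 6: P(6, 37) = 2701. ✓
s = 7: P(7, 33) = 2673 and P(7, 34) = 2839; 2701 is not s-gonal.
s = 10: P(10, 26) = 2626 and P(10, 27) = 2835; 2701 is not s-gonal.
s = 12: P(12, 23) = 2553 and P(12, 24) = 2784; 2701 is not s-gonal.
Hits: s ∈ {6} → 1.

1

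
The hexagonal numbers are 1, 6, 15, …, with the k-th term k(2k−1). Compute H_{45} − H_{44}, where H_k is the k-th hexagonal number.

177

Consecutive hexagonal numbers differ by 4n − 3: here 4·45 − 3 = 177.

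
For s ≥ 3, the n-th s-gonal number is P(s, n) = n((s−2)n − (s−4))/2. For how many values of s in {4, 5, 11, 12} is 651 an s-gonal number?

s = 4: P(4, 25) = 625 and P(4, 26) = 676; 651 is not s-gonal.
s = 5: P(5, 21) = 651. ✓
s = 11: P(11, 12) = 606 and P(11, 13) = 715; 651 is not s-gonal.
s = 12: P(12, 11) = 561 and P(12, 12) = 672; 651 is not s-gonal.
Hits: s ∈ {5} → 1.

1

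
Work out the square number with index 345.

The 345th square number is n² with n = 345.
345² = 119025.

119025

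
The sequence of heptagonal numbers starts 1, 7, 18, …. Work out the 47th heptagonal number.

The 47th heptagonal number is n(5n−3)/2 with n = 47.
47·(5·47 − 3)/2 = 47·232/2 = 47·116 = 5452.

5452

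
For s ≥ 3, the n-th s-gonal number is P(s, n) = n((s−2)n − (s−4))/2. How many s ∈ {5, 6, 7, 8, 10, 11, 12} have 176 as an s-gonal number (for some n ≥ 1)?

2

s = 5: P(5, 11) = 176. ✓
s = 6: P(6, 9) = 153 and P(6, 10) = 190; 176 is not s-gonal.
s = 7: P(7, 8) = 148 and P(7, 9) = 189; 176 is not s-gonal.
s = 8: P(8, 8) = 176. ✓
s = 10: P(10, 7) = 175 and P(10, 8) = 232; 176 is not s-gonal.
s = 11: P(11, 6) = 141 and P(11, 7) = 196; 176 is not s-gonal.
s = 12: P(12, 6) = 156 and P(12, 7) = 217; 176 is not s-gonal.
Hits: s ∈ {5, 8} → 2.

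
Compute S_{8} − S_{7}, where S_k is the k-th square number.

n² − (n−1)² = 2n − 1, so 8² − 7² = 2·8 − 1 = 15.

15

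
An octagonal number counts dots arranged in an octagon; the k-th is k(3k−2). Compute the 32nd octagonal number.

The 32nd octagonal number is n(3n−2) with n = 32.
32·(3·32 − 2) = 32·94 = 3008.

3008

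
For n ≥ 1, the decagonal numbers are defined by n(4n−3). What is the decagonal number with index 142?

80230

142·(4·142 − 3) = 142·565 = 80230.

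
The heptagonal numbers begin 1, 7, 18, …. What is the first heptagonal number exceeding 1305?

1404

Solve n(5n−3)/2 > 1305 for integer n.
The largest n with value ≤ 1305 is 23 (since 1288 ≤ 1305 < 1404), so the first above is n = 24, value 1404.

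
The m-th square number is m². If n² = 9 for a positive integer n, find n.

3

We need n² = 9, so n = √9 = 3.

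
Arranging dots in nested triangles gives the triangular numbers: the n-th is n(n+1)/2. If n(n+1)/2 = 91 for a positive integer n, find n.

13

Set n(n+1)/2 = 91, giving n² + n − 182 = 0.
The discriminant is 1 + 8·91 = 729, and √729 = 27.
So n = (-1 + 27) / 2 = 26/2 = 13.
Check: 13·14/2 = 91. ✓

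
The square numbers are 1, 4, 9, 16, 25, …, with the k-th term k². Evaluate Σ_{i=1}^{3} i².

14

Σ_{i=1}^{3} i² = 3·4·7/6 = 14.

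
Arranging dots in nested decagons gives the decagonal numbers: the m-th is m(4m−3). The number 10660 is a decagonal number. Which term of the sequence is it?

52

Set n(4n−3) = 10660, giving 4n² − 3n − 10660 = 0.
The discriminant is 9 + 16·10660 = 170569, and √170569 = 413.
So n = (3 + 413) / 8 = 416/8 = 52.
Check: 52·(4·52 − 3) = 10660. ✓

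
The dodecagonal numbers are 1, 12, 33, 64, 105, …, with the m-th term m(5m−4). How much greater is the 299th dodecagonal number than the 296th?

8913

299·(5·299 − 4) = 445809 and 296·(5·296 − 4) = 436896.
Difference: 445809 − 436896 = 8913.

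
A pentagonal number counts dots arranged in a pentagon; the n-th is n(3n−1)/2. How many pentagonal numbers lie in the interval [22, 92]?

5

The n-th pentagonal number is n(3n−1)/2.
Smallest index with value ≥ 22: n = 4 (giving 22).
Largest index with value ≤ 92: n = 8 (giving 92).
Indices 4 through 8: 5 terms.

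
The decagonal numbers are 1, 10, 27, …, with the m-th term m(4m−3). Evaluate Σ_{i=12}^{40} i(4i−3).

84274

Σ i(4i−3) = 4Σi² − 3Σi over i = 12..40.
Σi = 820 − 66 = 754 and Σi² = 22140 − 506 = 21634.
4·21634 − 3·754 = 84274.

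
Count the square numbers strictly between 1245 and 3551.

The n-th square number is n².
Smallest index with value > 1245: n = 36 (giving 1296).
Largest index with value < 3551: n = 59 (giving 3481).
Indices 36 through 59: 24 terms.

24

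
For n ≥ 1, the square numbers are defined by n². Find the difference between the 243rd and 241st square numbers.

968

243² = 59049 and 241² = 58081.
Difference: 59049 − 58081 = 968.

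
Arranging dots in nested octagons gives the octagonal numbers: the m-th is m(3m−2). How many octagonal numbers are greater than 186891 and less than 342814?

89

The n-th octagonal number is n(3n−2).
Smallest index with value > 186891: n = 250 (giving 187000).
Largest index with value < 342814: n = 338 (giving 342056).
Indices 250 through 338: 89 terms.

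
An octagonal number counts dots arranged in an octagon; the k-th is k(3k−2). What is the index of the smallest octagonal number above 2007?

27

Solve n(3n−2) > 2007 for integer n.
The largest n with value ≤ 2007 is 26 (since 1976 ≤ 2007 < 2133), so the first above is n = 27, value 2133.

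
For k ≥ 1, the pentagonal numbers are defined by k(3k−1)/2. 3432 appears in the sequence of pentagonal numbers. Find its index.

Set n(3n−1)/2 = 3432, giving 3n² − n − 6864 = 0.
So n = (1 + 287) / 6 = 288/6 = 48.

48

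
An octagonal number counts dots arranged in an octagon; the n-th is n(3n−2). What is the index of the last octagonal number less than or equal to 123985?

Solve n(3n−2) ≤ 123985 for integer n.
n = 203 gives 123221 ≤ 123985, while n = 204 gives 124440 > 123985; so the answer is index 203.

203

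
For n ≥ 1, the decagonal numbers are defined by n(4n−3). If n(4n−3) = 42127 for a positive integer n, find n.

Set n(4n−3) = 42127, giving 4n² − 3n − 42127 = 0.
The discriminant is 9 + 16·42127 = 674041, and √674041 = 821.
So n = (3 + 821) / 8 = 824/8 = 103.

103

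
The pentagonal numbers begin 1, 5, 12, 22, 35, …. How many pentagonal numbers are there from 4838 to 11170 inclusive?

30

The n-th pentagonal number is n(3n−1)/2.
Smallest index with value ≥ 4838: n = 57 (giving 4845).
Largest index with value ≤ 11170: n = 86 (giving 11051).
Indices 57 through 86: 30 terms.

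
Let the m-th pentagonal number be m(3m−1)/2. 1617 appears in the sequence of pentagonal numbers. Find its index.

33

Set n(3n−1)/2 = 1617, giving 3n² − n − 3234 = 0.
The discriminant is 1 + 24·1617 = 38809, and √38809 = 197.
So n = (1 + 197) / 6 = 198/6 = 33.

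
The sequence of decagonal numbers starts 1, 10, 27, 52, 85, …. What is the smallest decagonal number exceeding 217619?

Solve n(4n−3) > 217619 for integer n.
The largest n with value ≤ 217619 is 233 (since 216457 ≤ 217619 < 218322), so the first above is n = 234, value 218322.

218322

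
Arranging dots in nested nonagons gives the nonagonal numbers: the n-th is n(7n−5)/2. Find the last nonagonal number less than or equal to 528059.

Solve n(7n−5)/2 ≤ 528059 for integer n.
n = 388 gives 525934 ≤ 528059, while n = 389 gives 528651 > 528059; so the answer is 525934.

525934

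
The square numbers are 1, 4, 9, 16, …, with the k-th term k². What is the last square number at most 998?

Solve n² ≤ 998 for integer n.
n = 31 gives 961 ≤ 998, while n = 32 gives 1024 > 998; so the answer is 961.

961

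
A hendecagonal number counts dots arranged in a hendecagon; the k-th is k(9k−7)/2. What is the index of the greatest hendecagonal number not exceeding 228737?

225

Solve n(9n−7)/2 ≤ 228737 for integer n.
n = 225 gives 227025 ≤ 228737, while n = 226 gives 229051 > 228737; so the answer is index 225.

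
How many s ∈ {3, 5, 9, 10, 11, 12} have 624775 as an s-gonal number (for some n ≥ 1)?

s = 3: P(3, 1117) = 624403 and P(3, 1118) = 625521; 624775 is not s-gonal.
s = 5: P(5, 645) = 623715 and P(5, 646) = 625651; 624775 is not s-gonal.
s = 9: P(9, 422) = 622239 and P(9, 423) = 625194; 624775 is not s-gonal.
s = 10: P(10, 395) = 622915 and P(10, 396) = 626076; 624775 is not s-gonal.
s = 11: P(11, 373) = 624775. ✓
s = 12: P(12, 353) = 621633 and P(12, 354) = 625164; 624775 is not s-gonal.
Hits: s ∈ {11} → 1.

1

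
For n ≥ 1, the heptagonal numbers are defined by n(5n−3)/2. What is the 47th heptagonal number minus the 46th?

231

Consecutive heptagonal numbers differ by 5n − 4: here 5·47 − 4 = 231.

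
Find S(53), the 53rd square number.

The 53rd square number is n² with n = 53.
53² = 2809.

2809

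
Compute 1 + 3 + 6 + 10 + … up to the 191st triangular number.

1179616

Σ i(i+1)/2 = (Σi² + Σi) / 2 over i = 1..191.
Σi = 18336 and Σi² = 2340896.
(1·2340896 + 1·18336) / 2 = 2359232/2 = 1179616.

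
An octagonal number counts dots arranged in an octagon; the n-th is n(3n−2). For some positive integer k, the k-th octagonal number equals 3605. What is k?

35

Set n(3n−2) = 3605, giving 3n² − 2n − 3605 = 0.
The discriminant is 4 + 12·3605 = 43264, and √43264 = 208.
So n = (2 + 208) / 6 = 210/6 = 35.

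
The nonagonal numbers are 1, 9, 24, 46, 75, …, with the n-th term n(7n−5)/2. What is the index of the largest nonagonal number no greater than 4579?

Solve n(7n−5)/2 ≤ 4579 for integer n.
n = 36 gives 4446 ≤ 4579, while n = 37 gives 4699 > 4579; so the answer is index 36.

36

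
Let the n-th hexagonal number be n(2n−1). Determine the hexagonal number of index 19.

The 19th hexagonal number is n(2n−1) with n = 19.
19·(2·19 − 1) = 19·37 = 703.

703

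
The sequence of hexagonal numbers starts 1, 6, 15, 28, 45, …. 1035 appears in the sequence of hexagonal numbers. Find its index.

Set n(2n−1) = 1035, giving 2n² − n − 1035 = 0.
The discriminant is 1 + 8·1035 = 8281, and √8281 = 91.
So n = (1 + 91) / 4 = 92/4 = 23.

23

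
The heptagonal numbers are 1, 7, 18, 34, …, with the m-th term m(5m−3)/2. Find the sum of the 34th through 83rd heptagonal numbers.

Σ i(5i−3)/2 = (5Σi² − 3Σi) / 2 over i = 34..83.
Σi = 3486 − 561 = 2925 and Σi² = 194054 − 12529 = 181525.
(5·181525 − 3·2925) / 2 = 898850/2 = 449425.

449425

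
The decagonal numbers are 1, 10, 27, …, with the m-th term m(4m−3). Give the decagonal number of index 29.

3277

The 29th decagonal number is n(4n−3) with n = 29.
29·(4·29 − 3) = 29·113 = 3277.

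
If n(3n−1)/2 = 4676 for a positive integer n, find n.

56

Set n(3n−1)/2 = 4676, giving 3n² − n − 9352 = 0.
The discriminant is 1 + 24·4676 = 112225, and √112225 = 335.
So n = (1 + 335) / 6 = 336/6 = 56.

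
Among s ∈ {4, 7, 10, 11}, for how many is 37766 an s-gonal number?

s = 4: P(4, 194) = 37636 and P(4, 195) = 38025; 37766 is not s-gonal.
s = 7: P(7, 123) = 37638 and P(7, 124) = 38254; 37766 is not s-gonal.
s = 10: P(10, 97) = 37345 and P(10, 98) = 38122; 37766 is not s-gonal.
s = 11: P(11, 92) = 37766. ✓
Hits: s ∈ {11} → 1.

1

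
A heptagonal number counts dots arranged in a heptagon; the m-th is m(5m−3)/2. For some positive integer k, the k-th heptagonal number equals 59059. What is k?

Set n(5n−3)/2 = 59059, giving 5n² − 3n − 118118 = 0.
The discriminant is 9 + 40·59059 = 2362369, and √2362369 = 1537.
So n = (3 + 1537) / 10 = 1540/10 = 154.
Check: 154·(5·154 − 3)/2 = 59059. ✓

154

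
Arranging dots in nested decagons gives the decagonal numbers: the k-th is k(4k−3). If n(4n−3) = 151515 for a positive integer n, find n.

195

Set n(4n−3) = 151515, giving 4n² − 3n − 151515 = 0.
So n = (3 + 1557) / 8 = 1560/8 = 195.
Check: 195·(4·195 − 3) = 151515. ✓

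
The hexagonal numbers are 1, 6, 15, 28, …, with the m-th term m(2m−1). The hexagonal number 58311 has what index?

Set n(2n−1) = 58311, giving 2n² − n − 58311 = 0.
So n = (1 + 683) / 4 = 684/4 = 171.
Check: 171·(2·171 − 1) = 58311. ✓

171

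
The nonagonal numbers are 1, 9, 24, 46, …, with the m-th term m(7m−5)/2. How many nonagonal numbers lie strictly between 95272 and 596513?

The n-th nonagonal number is n(7n−5)/2.
Smallest index with value > 95272: n = 166 (giving 96031).
Largest index with value < 596513: n = 413 (giving 595959).
Indices 166 through 413: 248 terms.

248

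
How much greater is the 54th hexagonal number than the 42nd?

54·(2·54 − 1) = 5778 and 42·(2·42 − 1) = 3486.
Difference: 5778 − 3486 = 2292.

2292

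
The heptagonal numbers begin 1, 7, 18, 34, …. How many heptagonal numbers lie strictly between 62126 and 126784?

The n-th heptagonal number is n(5n−3)/2.
Smallest index with value > 62126: n = 158 (giving 62173).
Largest index with value < 126784: n = 225 (giving 126225).
Indices 158 through 225: 68 terms.

68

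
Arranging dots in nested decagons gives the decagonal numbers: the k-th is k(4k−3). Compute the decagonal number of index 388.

601012

388·(4·388 − 3) = 388·1549 = 601012.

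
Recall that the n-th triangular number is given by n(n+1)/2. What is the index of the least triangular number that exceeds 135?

16

Solve n(n+1)/2 > 135 for integer n.
The largest n with value ≤ 135 is 15 (since 120 ≤ 135 < 136), so the first above is n = 16, value 136.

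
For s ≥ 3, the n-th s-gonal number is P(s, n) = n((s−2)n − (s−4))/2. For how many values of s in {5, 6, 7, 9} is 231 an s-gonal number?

s = 5: P(5, 12) = 210 and P(5, 13) = 247; 231 is not s-gonal.
s = 6: P(6, 11) = 231. ✓
s = 7: P(7, 9) = 189 and P(7, 10) = 235; 231 is not s-gonal.
s = 9: P(9, 8) = 204 and P(9, 9) = 261; 231 is not s-gonal.
Hits: s ∈ {6} → 1.

1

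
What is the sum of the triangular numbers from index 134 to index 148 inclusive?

150305

Σ i(i+1)/2 = (Σi² + Σi) / 2 over i = 134..148.
Σi = 11026 − 8911 = 2115 and Σi² = 1091574 − 793079 = 298495.
(1·298495 + 1·2115) / 2 = 300610/2 = 150305.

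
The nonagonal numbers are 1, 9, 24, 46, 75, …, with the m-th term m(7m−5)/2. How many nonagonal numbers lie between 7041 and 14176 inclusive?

19

The n-th nonagonal number is n(7n−5)/2.
Smallest index with value ≥ 7041: n = 46 (giving 7291).
Largest index with value ≤ 14176: n = 64 (giving 14176).
Indices 46 through 64: 19 terms.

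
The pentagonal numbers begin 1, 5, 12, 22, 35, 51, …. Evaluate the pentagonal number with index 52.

4030

52·(3·52 − 1)/2 = 52·155/2 = 4030.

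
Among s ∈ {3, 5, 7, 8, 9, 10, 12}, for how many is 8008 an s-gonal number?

1

s = 3: P(3, 126) = 8001 and P(3, 127) = 8128; 8008 is not s-gonal.
s = 5: P(5, 73) = 7957 and P(5, 74) = 8177; 8008 is not s-gonal.
s = 7: P(7, 56) = 7756 and P(7, 57) = 8037; 8008 is not s-gonal.
s = 8: P(8, 52) = 8008. ✓
s = 9: P(9, 48) = 7944 and P(9, 49) = 8281; 8008 is not s-gonal.
s = 10: P(10, 45) = 7965 and P(10, 46) = 8326; 8008 is not s-gonal.
s = 12: P(12, 40) = 7840 and P(12, 41) = 8241; 8008 is not s-gonal.
Hits: s ∈ {8} → 1.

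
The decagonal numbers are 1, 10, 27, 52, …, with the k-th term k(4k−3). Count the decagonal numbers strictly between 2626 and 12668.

30

The n-th decagonal number is n(4n−3).
Smallest index with value > 2626: n = 27 (giving 2835).
Largest index with value < 12668: n = 56 (giving 12376).
Indices 27 through 56: 30 terms.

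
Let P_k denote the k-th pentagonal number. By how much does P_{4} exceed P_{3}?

Consecutive pentagonal numbers differ by 3n − 2: here 3·4 − 2 = 10.

10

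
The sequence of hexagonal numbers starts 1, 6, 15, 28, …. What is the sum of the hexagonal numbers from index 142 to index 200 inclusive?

3474569

Σ i(2i−1) = 2Σi² − Σi over i = 142..200.
Σi = 20100 − 10011 = 10089 and Σi² = 2686700 − 944371 = 1742329.
2·1742329 − 1·10089 = 3474569.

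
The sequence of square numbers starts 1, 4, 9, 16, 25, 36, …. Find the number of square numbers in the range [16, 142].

The n-th square number is n².
Smallest index with value ≥ 16: n = 4 (giving 16).
Largest index with value ≤ 142: n = 11 (giving 121).
Indices 4 through 11: 8 terms.

8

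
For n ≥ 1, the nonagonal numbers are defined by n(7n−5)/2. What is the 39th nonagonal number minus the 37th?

39·(7·39 − 5)/2 = 5226 and 37·(7·37 − 5)/2 = 4699.
Difference: 5226 − 4699 = 527.

527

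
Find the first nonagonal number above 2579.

Solve n(7n−5)/2 > 2579 for integer n.
The largest n with value ≤ 2579 is 27 (since 2484 ≤ 2579 < 2674), so the first above is n = 28, value 2674.

2674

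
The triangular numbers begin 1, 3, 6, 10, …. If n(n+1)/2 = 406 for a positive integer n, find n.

Set n(n+1)/2 = 406, giving n² + n − 812 = 0.
The discriminant is 1 + 8·406 = 3249, and √3249 = 57.
So n = (-1 + 57) / 2 = 56/2 = 28.

28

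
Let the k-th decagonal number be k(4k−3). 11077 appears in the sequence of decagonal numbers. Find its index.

53

Set n(4n−3) = 11077, giving 4n² − 3n − 11077 = 0.
So n = (3 + 421) / 8 = 424/8 = 53.
Check: 53·(4·53 − 3) = 11077. ✓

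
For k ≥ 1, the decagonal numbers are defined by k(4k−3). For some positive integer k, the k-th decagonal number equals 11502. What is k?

Set n(4n−3) = 11502, giving 4n² − 3n − 11502 = 0.
The discriminant is 9 + 16·11502 = 184041, and √184041 = 429.
So n = (3 + 429) / 8 = 432/8 = 54.
Check: 54·(4·54 − 3) = 11502. ✓

54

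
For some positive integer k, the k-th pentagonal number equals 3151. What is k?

46

Set n(3n−1)/2 = 3151, giving 3n² − n − 6302 = 0.
The discriminant is 1 + 24·3151 = 75625, and √75625 = 275.
So n = (1 + 275) / 6 = 276/6 = 46.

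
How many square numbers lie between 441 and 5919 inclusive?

56

The n-th square number is n².
Smallest index with value ≥ 441: n = 21 (giving 441).
Largest index with value ≤ 5919: n = 76 (giving 5776).
Indices 21 through 76: 56 terms.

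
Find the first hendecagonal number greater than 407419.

409361

Solve n(9n−7)/2 > 407419 for integer n.
The largest n with value ≤ 407419 is 301 (since 406651 ≤ 407419 < 409361), so the first above is n = 302, value 409361.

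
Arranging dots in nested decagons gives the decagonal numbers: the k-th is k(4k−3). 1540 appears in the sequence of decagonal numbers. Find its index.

Set n(4n−3) = 1540, giving 4n² − 3n − 1540 = 0.
The discriminant is 9 + 16·1540 = 24649, and √24649 = 157.
So n = (3 + 157) / 8 = 160/8 = 20.
Check: 20·(4·20 − 3) = 1540. ✓

20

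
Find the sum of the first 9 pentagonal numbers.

Σ i(3i−1)/2 = (3Σi² − Σi) / 2 over i = 1..9.
Σi = 45 and Σi² = 285.
(3·285 − 1·45) / 2 = 810/2 = 405.

405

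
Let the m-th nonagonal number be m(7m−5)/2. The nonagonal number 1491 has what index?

Set n(7n−5)/2 = 1491, giving 7n² − 5n − 2982 = 0.
The discriminant is 25 + 56·1491 = 83521, and √83521 = 289.
So n = (5 + 289) / 14 = 294/14 = 21.

21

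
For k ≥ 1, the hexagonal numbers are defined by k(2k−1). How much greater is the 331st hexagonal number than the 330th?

1321

Consecutive hexagonal numbers differ by 4n − 3: here 4·331 − 3 = 1321.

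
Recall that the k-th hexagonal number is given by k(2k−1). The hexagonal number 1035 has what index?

Set n(2n−1) = 1035, giving 2n² − n − 1035 = 0.
The discriminant is 1 + 8·1035 = 8281, and √8281 = 91.
So n = (1 + 91) / 4 = 92/4 = 23.

23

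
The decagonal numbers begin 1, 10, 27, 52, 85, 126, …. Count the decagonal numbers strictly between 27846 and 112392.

The n-th decagonal number is n(4n−3).
Smallest index with value > 27846: n = 84 (giving 27972).
Largest index with value < 112392: n = 167 (giving 111055).
Indices 84 through 167: 84 terms.

84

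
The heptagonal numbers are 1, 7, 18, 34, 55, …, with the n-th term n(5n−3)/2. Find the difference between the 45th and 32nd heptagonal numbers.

45·(5·45 − 3)/2 = 4995 and 32·(5·32 − 3)/2 = 2512.
Difference: 4995 − 2512 = 2483.

2483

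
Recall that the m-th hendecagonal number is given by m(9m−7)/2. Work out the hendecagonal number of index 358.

575485

The 358th hendecagonal number is n(9n−7)/2 with n = 358.
358·(9·358 − 7)/2 = 358·3215/2 = 575485.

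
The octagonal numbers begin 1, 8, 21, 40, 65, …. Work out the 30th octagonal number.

30·(3·30 − 2) = 30·88 = 2640.

2640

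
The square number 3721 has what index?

61

We need n² = 3721, so n = √3721 = 61.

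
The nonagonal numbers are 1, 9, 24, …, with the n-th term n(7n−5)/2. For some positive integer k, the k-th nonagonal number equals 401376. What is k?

339

Set n(7n−5)/2 = 401376, giving 7n² − 5n − 802752 = 0.
The discriminant is 25 + 56·401376 = 22477081, and √22477081 = 4741.
So n = (5 + 4741) / 14 = 4746/14 = 339.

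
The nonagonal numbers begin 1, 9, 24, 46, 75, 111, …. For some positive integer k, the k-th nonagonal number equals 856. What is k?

16

Set n(7n−5)/2 = 856, giving 7n² − 5n − 1712 = 0.
So n = (5 + 219) / 14 = 224/14 = 16.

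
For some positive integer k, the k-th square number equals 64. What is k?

We need n² = 64, so n = √64 = 8.
Check: 8² = 64. ✓

8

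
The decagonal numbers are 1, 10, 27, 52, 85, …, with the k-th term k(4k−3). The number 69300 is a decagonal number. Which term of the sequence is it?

Set n(4n−3) = 69300, giving 4n² − 3n − 69300 = 0.
So n = (3 + 1053) / 8 = 1056/8 = 132.

132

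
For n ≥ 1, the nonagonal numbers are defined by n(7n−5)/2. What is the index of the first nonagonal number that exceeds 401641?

Solve n(7n−5)/2 > 401641 for integer n.
The largest n with value ≤ 401641 is 339 (since 401376 ≤ 401641 < 403750), so the first above is n = 340, value 403750.

340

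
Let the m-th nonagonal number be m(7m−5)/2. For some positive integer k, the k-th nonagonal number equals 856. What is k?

16

Set n(7n−5)/2 = 856, giving 7n² − 5n − 1712 = 0.
The discriminant is 25 + 56·856 = 47961, and √47961 = 219.
So n = (5 + 219) / 14 = 224/14 = 16.
Check: 16·(7·16 − 5)/2 = 856. ✓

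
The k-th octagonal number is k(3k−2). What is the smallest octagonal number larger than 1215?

Solve n(3n−2) > 1215 for integer n.
The largest n with value ≤ 1215 is 20 (since 1160 ≤ 1215 < 1281), so the first above is n = 21, value 1281.

1281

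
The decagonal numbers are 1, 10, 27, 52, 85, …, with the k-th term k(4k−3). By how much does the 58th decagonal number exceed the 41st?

6681

58·(4·58 − 3) = 13282 and 41·(4·41 − 3) = 6601.
Difference: 13282 − 6601 = 6681.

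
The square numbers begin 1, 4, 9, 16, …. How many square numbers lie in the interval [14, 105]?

The n-th square number is n².
Smallest index with value ≥ 14: n = 4 (giving 16).
Largest index with value ≤ 105: n = 10 (giving 100).
Indices 4 through 10: 7 terms.

7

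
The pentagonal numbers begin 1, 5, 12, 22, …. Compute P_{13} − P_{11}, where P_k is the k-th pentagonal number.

13·(3·13 − 1)/2 = 247 and 11·(3·11 − 1)/2 = 176.
Difference: 247 − 176 = 71.

71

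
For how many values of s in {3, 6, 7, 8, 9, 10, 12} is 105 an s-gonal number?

s = 3: P(3, 14) = 105. ✓
s = 6: P(6, 7) = 91 and P(6, 8) = 120; 105 is not s-gonal.
s = 7: P(7, 6) = 81 and P(7, 7) = 112; 105 is not s-gonal.
s = 8: P(8, 6) = 96 and P(8, 7) = 133; 105 is not s-gonal.
s = 9: P(9, 5) = 75 and P(9, 6) = 111; 105 is not s-gonal.
s = 10: P(10, 5) = 85 and P(10, 6) = 126; 105 is not s-gonal.
s = 12: P(12, 5) = 105. ✓
Hits: s ∈ {3, 12} → 2.

2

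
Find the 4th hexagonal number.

The 4th hexagonal number is n(2n−1) with n = 4.
4·(2·4 − 1) = 4·7 = 28.

28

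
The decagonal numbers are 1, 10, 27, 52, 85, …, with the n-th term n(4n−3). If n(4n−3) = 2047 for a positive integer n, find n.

Set n(4n−3) = 2047, giving 4n² − 3n − 2047 = 0.
The discriminant is 9 + 16·2047 = 32761, and √32761 = 181.
So n = (3 + 181) / 8 = 184/8 = 23.
Check: 23·(4·23 − 3) = 2047. ✓

23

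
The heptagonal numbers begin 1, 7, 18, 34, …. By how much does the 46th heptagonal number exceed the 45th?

226

Consecutive heptagonal numbers differ by 5n − 4: here 5·46 − 4 = 226.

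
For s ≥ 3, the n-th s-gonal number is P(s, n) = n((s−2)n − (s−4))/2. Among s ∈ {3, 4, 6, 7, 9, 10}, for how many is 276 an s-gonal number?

2

s = 3: P(3, 23) = 276. ✓
s = 4: P(4, 16) = 256 and P(4, 17) = 289; 276 is not s-gonal.
s = 6: P(6, 12) = 276. ✓
s = 7: P(7, 10) = 235 and P(7, 11) = 286; 276 is not s-gonal.
s = 9: P(9, 9) = 261 and P(9, 10) = 325; 276 is not s-gonal.
s = 10: P(10, 8) = 232 and P(10, 9) = 297; 276 is not s-gonal.
Hits: s ∈ {3, 6} → 2.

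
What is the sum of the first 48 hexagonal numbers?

Σ i(2i−1) = 2Σi² − Σi over i = 1..48.
Σi = 1176 and Σi² = 38024.
2·38024 − 1·1176 = 74872.

74872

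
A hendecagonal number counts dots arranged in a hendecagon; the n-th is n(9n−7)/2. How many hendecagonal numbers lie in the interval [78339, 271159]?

The n-th hendecagonal number is n(9n−7)/2.
Smallest index with value ≥ 78339: n = 133 (giving 79135).
Largest index with value ≤ 271159: n = 245 (giving 269255).
Indices 133 through 245: 113 terms.

113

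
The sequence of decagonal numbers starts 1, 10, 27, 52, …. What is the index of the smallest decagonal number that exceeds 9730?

Solve n(4n−3) > 9730 for integer n.
The largest n with value ≤ 9730 is 49 (since 9457 ≤ 9730 < 9850), so the first above is n = 50, value 9850.

50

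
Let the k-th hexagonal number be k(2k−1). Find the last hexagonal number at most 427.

Solve n(2n−1) ≤ 427 for integer n.
n = 14 gives 378 ≤ 427, while n = 15 gives 435 > 427; so the answer is 378.

378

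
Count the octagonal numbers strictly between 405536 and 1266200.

281

The n-th octagonal number is n(3n−2).
Smallest index with value > 405536: n = 369 (giving 407745).
Largest index with value < 1266200: n = 649 (giving 1262305).
Indices 369 through 649: 281 terms.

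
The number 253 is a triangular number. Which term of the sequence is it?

22

Set n(n+1)/2 = 253, giving n² + n − 506 = 0.
The discriminant is 1 + 8·253 = 2025, and √2025 = 45.
So n = (-1 + 45) / 2 = 44/2 = 22.
Check: 22·23/2 = 253. ✓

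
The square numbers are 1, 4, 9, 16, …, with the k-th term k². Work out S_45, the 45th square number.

The 45th square number is n² with n = 45.
45² = 2025.

2025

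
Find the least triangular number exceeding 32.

36

Solve n(n+1)/2 > 32 for integer n.
The largest n with value ≤ 32 is 7 (since 28 ≤ 32 < 36), so the first above is n = 8, value 36.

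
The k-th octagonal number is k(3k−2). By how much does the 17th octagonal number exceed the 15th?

188

17·(3·17 − 2) = 833 and 15·(3·15 − 2) = 645.
Difference: 833 − 645 = 188.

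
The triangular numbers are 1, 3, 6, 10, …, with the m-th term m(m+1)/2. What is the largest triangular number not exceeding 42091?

41905

Solve n(n+1)/2 ≤ 42091 for integer n.
n = 289 gives 41905 ≤ 42091, while n = 290 gives 42195 > 42091; so the answer is 41905.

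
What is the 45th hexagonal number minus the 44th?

Consecutive hexagonal numbers differ by 4n − 3: here 4·45 − 3 = 177.

177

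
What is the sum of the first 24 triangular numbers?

Σ i(i+1)/2 = (Σi² + Σi) / 2 over i = 1..24.
Σi = 300 and Σi² = 4900.
(1·4900 + 1·300) / 2 = 5200/2 = 2600.

2600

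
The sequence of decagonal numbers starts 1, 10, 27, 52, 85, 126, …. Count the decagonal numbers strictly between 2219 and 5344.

13

The n-th decagonal number is n(4n−3).
Smallest index with value > 2219: n = 24 (giving 2232).
Largest index with value < 5344: n = 36 (giving 5076).
Indices 24 through 36: 13 terms.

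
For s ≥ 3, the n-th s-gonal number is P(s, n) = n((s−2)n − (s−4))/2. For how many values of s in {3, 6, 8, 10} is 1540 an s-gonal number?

s = 3: P(3, 55) = 1540. ✓
s = 6: P(6, 28) = 1540. ✓
s = 8: P(8, 22) = 1408 and P(8, 23) = 1541; 1540 is not s-gonal.
s = 10: P(10, 20) = 1540. ✓
Hits: s ∈ {3, 6, 10} → 3.

3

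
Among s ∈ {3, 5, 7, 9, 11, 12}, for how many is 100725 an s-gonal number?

s = 3: P(3, 448) = 100576 and P(3, 449) = 101025; 100725 is not s-gonal.
s = 5: P(5, 259) = 100492 and P(5, 260) = 101270; 100725 is not s-gonal.
s = 7: P(7, 201) = 100701 and P(7, 202) = 101707; 100725 is not s-gonal.
s = 9: P(9, 170) = 100725. ✓
s = 11: P(11, 150) = 100725. ✓
s = 12: P(12, 142) = 100252 and P(12, 143) = 101673; 100725 is not s-gonal.
Hits: s ∈ {9, 11} → 2.

2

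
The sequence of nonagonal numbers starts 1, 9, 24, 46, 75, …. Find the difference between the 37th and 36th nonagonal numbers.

Consecutive nonagonal numbers differ by 7n − 6: here 7·37 − 6 = 253.

253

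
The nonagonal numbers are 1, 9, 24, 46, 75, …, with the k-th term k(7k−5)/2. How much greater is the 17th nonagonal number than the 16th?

Consecutive nonagonal numbers differ by 7n − 6: here 7·17 − 6 = 113.

113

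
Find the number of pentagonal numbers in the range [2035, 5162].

22

The n-th pentagonal number is n(3n−1)/2.
Smallest index with value ≥ 2035: n = 37 (giving 2035).
Largest index with value ≤ 5162: n = 58 (giving 5017).
Indices 37 through 58: 22 terms.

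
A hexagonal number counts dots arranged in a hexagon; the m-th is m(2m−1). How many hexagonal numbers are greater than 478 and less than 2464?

20

The n-th hexagonal number is n(2n−1).
Smallest index with value > 478: n = 16 (giving 496).
Largest index with value < 2464: n = 35 (giving 2415).
Indices 16 through 35: 20 terms.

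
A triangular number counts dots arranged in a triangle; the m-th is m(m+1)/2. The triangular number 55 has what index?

Set n(n+1)/2 = 55, giving n² + n − 110 = 0.
So n = (-1 + 21) / 2 = 20/2 = 10.

10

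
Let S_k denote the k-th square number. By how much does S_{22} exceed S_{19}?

123

22² = 484 and 19² = 361.
Difference: 484 − 361 = 123.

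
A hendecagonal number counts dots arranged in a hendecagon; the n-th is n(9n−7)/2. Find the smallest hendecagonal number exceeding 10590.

Solve n(9n−7)/2 > 10590 for integer n.
The largest n with value ≤ 10590 is 48 (since 10200 ≤ 10590 < 10633), so the first above is n = 49, value 10633.

10633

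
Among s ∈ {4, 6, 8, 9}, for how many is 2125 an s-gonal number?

1

s = 4: P(4, 46) = 2116 and P(4, 47) = 2209; 2125 is not s-gonal.
s = 6: P(6, 32) = 2016 and P(6, 33) = 2145; 2125 is not s-gonal.
s = 8: P(8, 26) = 1976 and P(8, 27) = 2133; 2125 is not s-gonal.
s = 9: P(9, 25) = 2125. ✓
Hits: s ∈ {9} → 1.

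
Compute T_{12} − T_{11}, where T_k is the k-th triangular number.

12

Consecutive triangular numbers differ by n: T_{12} − T_{11} = 12.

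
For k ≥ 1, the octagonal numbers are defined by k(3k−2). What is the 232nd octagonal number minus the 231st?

Consecutive octagonal numbers differ by 6n − 5: here 6·232 − 5 = 1387.

1387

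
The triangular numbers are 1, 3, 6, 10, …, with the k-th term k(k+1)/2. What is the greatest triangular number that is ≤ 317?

Solve n(n+1)/2 ≤ 317 for integer n.
n = 24 gives 300 ≤ 317, while n = 25 gives 325 > 317; so the answer is 300.

300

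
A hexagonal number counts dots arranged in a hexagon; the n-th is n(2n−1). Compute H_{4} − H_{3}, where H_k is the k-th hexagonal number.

Consecutive hexagonal numbers differ by 4n − 3: here 4·4 − 3 = 13.

13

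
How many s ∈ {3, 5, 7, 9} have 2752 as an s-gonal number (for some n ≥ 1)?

s = 3: P(3, 73) = 2701 and P(3, 74) = 2775; 2752 is not s-gonal.
s = 5: P(5, 43) = 2752. ✓
s = 7: P(7, 33) = 2673 and P(7, 34) = 2839; 2752 is not s-gonal.
s = 9: P(9, 28) = 2674 and P(9, 29) = 2871; 2752 is not s-gonal.
Hits: s ∈ {5} → 1.

1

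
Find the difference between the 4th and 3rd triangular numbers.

Consecutive triangular numbers differ by n: T_{4} − T_{3} = 4.

4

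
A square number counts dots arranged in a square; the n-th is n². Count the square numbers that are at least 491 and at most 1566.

The n-th square number is n².
Smallest index with value ≥ 491: n = 23 (giving 529).
Largest index with value ≤ 1566: n = 39 (giving 1521).
Indices 23 through 39: 17 terms.

17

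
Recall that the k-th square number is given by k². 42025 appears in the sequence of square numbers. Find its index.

We need n² = 42025, so n = √42025 = 205.

205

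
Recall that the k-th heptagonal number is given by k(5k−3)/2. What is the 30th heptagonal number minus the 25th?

30·(5·30 − 3)/2 = 2205 and 25·(5·25 − 3)/2 = 1525.
Difference: 2205 − 1525 = 680.

680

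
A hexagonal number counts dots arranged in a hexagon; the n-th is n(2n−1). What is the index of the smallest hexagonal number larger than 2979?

Solve n(2n−1) > 2979 for integer n.
The largest n with value ≤ 2979 is 38 (since 2850 ≤ 2979 < 3003), so the first above is n = 39, value 3003.

39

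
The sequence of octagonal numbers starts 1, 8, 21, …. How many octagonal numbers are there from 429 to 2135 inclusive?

The n-th octagonal number is n(3n−2).
Smallest index with value ≥ 429: n = 13 (giving 481).
Largest index with value ≤ 2135: n = 27 (giving 2133).
Indices 13 through 27: 15 terms.

15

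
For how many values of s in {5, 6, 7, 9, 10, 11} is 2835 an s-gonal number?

s = 5: P(5, 43) = 2752 and P(5, 44) = 2882; 2835 is not s-gonal.
s = 6: P(6, 37) = 2701 and P(6, 38) = 2850; 2835 is not s-gonal.
s = 7: P(7, 33) = 2673 and P(7, 34) = 2839; 2835 is not s-gonal.
s = 9: P(9, 28) = 2674 and P(9, 29) = 2871; 2835 is not s-gonal.
s = 10: P(10, 27) = 2835. ✓
s = 11: P(11, 25) = 2725 and P(11, 26) = 2951; 2835 is not s-gonal.
Hits: s ∈ {10} → 1.

1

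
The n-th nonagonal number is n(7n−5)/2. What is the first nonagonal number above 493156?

Solve n(7n−5)/2 > 493156 for integer n.
The largest n with value ≤ 493156 is 375 (since 491250 ≤ 493156 < 493876), so the first above is n = 376, value 493876.

493876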